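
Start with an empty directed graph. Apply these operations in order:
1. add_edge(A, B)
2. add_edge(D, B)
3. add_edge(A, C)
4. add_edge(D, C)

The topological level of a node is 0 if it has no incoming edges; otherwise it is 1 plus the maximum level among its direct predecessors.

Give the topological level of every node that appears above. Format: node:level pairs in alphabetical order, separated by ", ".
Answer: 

Answer: A:0, B:1, C:1, D:0

Derivation:
Op 1: add_edge(A, B). Edges now: 1
Op 2: add_edge(D, B). Edges now: 2
Op 3: add_edge(A, C). Edges now: 3
Op 4: add_edge(D, C). Edges now: 4
Compute levels (Kahn BFS):
  sources (in-degree 0): A, D
  process A: level=0
    A->B: in-degree(B)=1, level(B)>=1
    A->C: in-degree(C)=1, level(C)>=1
  process D: level=0
    D->B: in-degree(B)=0, level(B)=1, enqueue
    D->C: in-degree(C)=0, level(C)=1, enqueue
  process B: level=1
  process C: level=1
All levels: A:0, B:1, C:1, D:0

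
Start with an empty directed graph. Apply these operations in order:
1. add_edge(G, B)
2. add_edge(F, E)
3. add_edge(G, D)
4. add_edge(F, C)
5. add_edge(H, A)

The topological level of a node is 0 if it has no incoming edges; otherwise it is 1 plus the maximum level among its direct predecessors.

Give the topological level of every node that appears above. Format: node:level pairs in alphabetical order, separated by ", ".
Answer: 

Op 1: add_edge(G, B). Edges now: 1
Op 2: add_edge(F, E). Edges now: 2
Op 3: add_edge(G, D). Edges now: 3
Op 4: add_edge(F, C). Edges now: 4
Op 5: add_edge(H, A). Edges now: 5
Compute levels (Kahn BFS):
  sources (in-degree 0): F, G, H
  process F: level=0
    F->C: in-degree(C)=0, level(C)=1, enqueue
    F->E: in-degree(E)=0, level(E)=1, enqueue
  process G: level=0
    G->B: in-degree(B)=0, level(B)=1, enqueue
    G->D: in-degree(D)=0, level(D)=1, enqueue
  process H: level=0
    H->A: in-degree(A)=0, level(A)=1, enqueue
  process C: level=1
  process E: level=1
  process B: level=1
  process D: level=1
  process A: level=1
All levels: A:1, B:1, C:1, D:1, E:1, F:0, G:0, H:0

Answer: A:1, B:1, C:1, D:1, E:1, F:0, G:0, H:0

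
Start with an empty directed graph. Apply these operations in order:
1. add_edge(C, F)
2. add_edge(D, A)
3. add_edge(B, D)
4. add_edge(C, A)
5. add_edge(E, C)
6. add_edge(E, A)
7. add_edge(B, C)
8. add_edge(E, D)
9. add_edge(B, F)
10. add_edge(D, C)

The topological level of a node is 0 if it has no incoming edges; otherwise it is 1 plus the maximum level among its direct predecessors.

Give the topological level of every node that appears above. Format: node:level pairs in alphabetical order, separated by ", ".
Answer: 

Answer: A:3, B:0, C:2, D:1, E:0, F:3

Derivation:
Op 1: add_edge(C, F). Edges now: 1
Op 2: add_edge(D, A). Edges now: 2
Op 3: add_edge(B, D). Edges now: 3
Op 4: add_edge(C, A). Edges now: 4
Op 5: add_edge(E, C). Edges now: 5
Op 6: add_edge(E, A). Edges now: 6
Op 7: add_edge(B, C). Edges now: 7
Op 8: add_edge(E, D). Edges now: 8
Op 9: add_edge(B, F). Edges now: 9
Op 10: add_edge(D, C). Edges now: 10
Compute levels (Kahn BFS):
  sources (in-degree 0): B, E
  process B: level=0
    B->C: in-degree(C)=2, level(C)>=1
    B->D: in-degree(D)=1, level(D)>=1
    B->F: in-degree(F)=1, level(F)>=1
  process E: level=0
    E->A: in-degree(A)=2, level(A)>=1
    E->C: in-degree(C)=1, level(C)>=1
    E->D: in-degree(D)=0, level(D)=1, enqueue
  process D: level=1
    D->A: in-degree(A)=1, level(A)>=2
    D->C: in-degree(C)=0, level(C)=2, enqueue
  process C: level=2
    C->A: in-degree(A)=0, level(A)=3, enqueue
    C->F: in-degree(F)=0, level(F)=3, enqueue
  process A: level=3
  process F: level=3
All levels: A:3, B:0, C:2, D:1, E:0, F:3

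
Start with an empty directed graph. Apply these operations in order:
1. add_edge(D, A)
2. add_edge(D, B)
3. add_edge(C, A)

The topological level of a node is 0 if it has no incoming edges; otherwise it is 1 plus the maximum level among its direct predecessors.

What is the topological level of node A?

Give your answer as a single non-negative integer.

Op 1: add_edge(D, A). Edges now: 1
Op 2: add_edge(D, B). Edges now: 2
Op 3: add_edge(C, A). Edges now: 3
Compute levels (Kahn BFS):
  sources (in-degree 0): C, D
  process C: level=0
    C->A: in-degree(A)=1, level(A)>=1
  process D: level=0
    D->A: in-degree(A)=0, level(A)=1, enqueue
    D->B: in-degree(B)=0, level(B)=1, enqueue
  process A: level=1
  process B: level=1
All levels: A:1, B:1, C:0, D:0
level(A) = 1

Answer: 1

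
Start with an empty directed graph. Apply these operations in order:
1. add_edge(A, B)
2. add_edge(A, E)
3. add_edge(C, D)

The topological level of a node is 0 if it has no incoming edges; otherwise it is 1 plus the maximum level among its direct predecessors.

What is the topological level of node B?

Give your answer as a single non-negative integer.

Answer: 1

Derivation:
Op 1: add_edge(A, B). Edges now: 1
Op 2: add_edge(A, E). Edges now: 2
Op 3: add_edge(C, D). Edges now: 3
Compute levels (Kahn BFS):
  sources (in-degree 0): A, C
  process A: level=0
    A->B: in-degree(B)=0, level(B)=1, enqueue
    A->E: in-degree(E)=0, level(E)=1, enqueue
  process C: level=0
    C->D: in-degree(D)=0, level(D)=1, enqueue
  process B: level=1
  process E: level=1
  process D: level=1
All levels: A:0, B:1, C:0, D:1, E:1
level(B) = 1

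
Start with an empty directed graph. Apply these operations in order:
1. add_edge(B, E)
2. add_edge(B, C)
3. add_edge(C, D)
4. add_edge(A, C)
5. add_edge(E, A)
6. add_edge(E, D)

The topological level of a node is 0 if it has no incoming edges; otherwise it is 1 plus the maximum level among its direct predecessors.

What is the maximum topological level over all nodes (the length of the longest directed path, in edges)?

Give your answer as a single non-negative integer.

Answer: 4

Derivation:
Op 1: add_edge(B, E). Edges now: 1
Op 2: add_edge(B, C). Edges now: 2
Op 3: add_edge(C, D). Edges now: 3
Op 4: add_edge(A, C). Edges now: 4
Op 5: add_edge(E, A). Edges now: 5
Op 6: add_edge(E, D). Edges now: 6
Compute levels (Kahn BFS):
  sources (in-degree 0): B
  process B: level=0
    B->C: in-degree(C)=1, level(C)>=1
    B->E: in-degree(E)=0, level(E)=1, enqueue
  process E: level=1
    E->A: in-degree(A)=0, level(A)=2, enqueue
    E->D: in-degree(D)=1, level(D)>=2
  process A: level=2
    A->C: in-degree(C)=0, level(C)=3, enqueue
  process C: level=3
    C->D: in-degree(D)=0, level(D)=4, enqueue
  process D: level=4
All levels: A:2, B:0, C:3, D:4, E:1
max level = 4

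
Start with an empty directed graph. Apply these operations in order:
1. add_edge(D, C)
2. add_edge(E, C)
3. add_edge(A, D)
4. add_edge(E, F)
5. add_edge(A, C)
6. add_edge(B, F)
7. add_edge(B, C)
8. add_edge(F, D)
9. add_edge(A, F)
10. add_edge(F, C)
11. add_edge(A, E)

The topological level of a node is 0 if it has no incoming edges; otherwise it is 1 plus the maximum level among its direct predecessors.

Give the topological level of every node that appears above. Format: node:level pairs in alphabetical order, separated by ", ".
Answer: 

Answer: A:0, B:0, C:4, D:3, E:1, F:2

Derivation:
Op 1: add_edge(D, C). Edges now: 1
Op 2: add_edge(E, C). Edges now: 2
Op 3: add_edge(A, D). Edges now: 3
Op 4: add_edge(E, F). Edges now: 4
Op 5: add_edge(A, C). Edges now: 5
Op 6: add_edge(B, F). Edges now: 6
Op 7: add_edge(B, C). Edges now: 7
Op 8: add_edge(F, D). Edges now: 8
Op 9: add_edge(A, F). Edges now: 9
Op 10: add_edge(F, C). Edges now: 10
Op 11: add_edge(A, E). Edges now: 11
Compute levels (Kahn BFS):
  sources (in-degree 0): A, B
  process A: level=0
    A->C: in-degree(C)=4, level(C)>=1
    A->D: in-degree(D)=1, level(D)>=1
    A->E: in-degree(E)=0, level(E)=1, enqueue
    A->F: in-degree(F)=2, level(F)>=1
  process B: level=0
    B->C: in-degree(C)=3, level(C)>=1
    B->F: in-degree(F)=1, level(F)>=1
  process E: level=1
    E->C: in-degree(C)=2, level(C)>=2
    E->F: in-degree(F)=0, level(F)=2, enqueue
  process F: level=2
    F->C: in-degree(C)=1, level(C)>=3
    F->D: in-degree(D)=0, level(D)=3, enqueue
  process D: level=3
    D->C: in-degree(C)=0, level(C)=4, enqueue
  process C: level=4
All levels: A:0, B:0, C:4, D:3, E:1, F:2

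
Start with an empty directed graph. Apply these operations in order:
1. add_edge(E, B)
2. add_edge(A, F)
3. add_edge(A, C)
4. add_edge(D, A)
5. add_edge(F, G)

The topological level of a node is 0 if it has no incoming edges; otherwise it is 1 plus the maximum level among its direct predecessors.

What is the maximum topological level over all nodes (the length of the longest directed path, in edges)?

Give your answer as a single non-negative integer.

Answer: 3

Derivation:
Op 1: add_edge(E, B). Edges now: 1
Op 2: add_edge(A, F). Edges now: 2
Op 3: add_edge(A, C). Edges now: 3
Op 4: add_edge(D, A). Edges now: 4
Op 5: add_edge(F, G). Edges now: 5
Compute levels (Kahn BFS):
  sources (in-degree 0): D, E
  process D: level=0
    D->A: in-degree(A)=0, level(A)=1, enqueue
  process E: level=0
    E->B: in-degree(B)=0, level(B)=1, enqueue
  process A: level=1
    A->C: in-degree(C)=0, level(C)=2, enqueue
    A->F: in-degree(F)=0, level(F)=2, enqueue
  process B: level=1
  process C: level=2
  process F: level=2
    F->G: in-degree(G)=0, level(G)=3, enqueue
  process G: level=3
All levels: A:1, B:1, C:2, D:0, E:0, F:2, G:3
max level = 3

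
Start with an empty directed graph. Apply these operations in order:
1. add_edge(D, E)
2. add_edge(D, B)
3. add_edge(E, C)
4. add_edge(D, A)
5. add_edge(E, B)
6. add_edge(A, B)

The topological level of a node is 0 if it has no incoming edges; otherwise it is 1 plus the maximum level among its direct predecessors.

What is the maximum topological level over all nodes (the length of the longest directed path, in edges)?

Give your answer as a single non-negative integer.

Op 1: add_edge(D, E). Edges now: 1
Op 2: add_edge(D, B). Edges now: 2
Op 3: add_edge(E, C). Edges now: 3
Op 4: add_edge(D, A). Edges now: 4
Op 5: add_edge(E, B). Edges now: 5
Op 6: add_edge(A, B). Edges now: 6
Compute levels (Kahn BFS):
  sources (in-degree 0): D
  process D: level=0
    D->A: in-degree(A)=0, level(A)=1, enqueue
    D->B: in-degree(B)=2, level(B)>=1
    D->E: in-degree(E)=0, level(E)=1, enqueue
  process A: level=1
    A->B: in-degree(B)=1, level(B)>=2
  process E: level=1
    E->B: in-degree(B)=0, level(B)=2, enqueue
    E->C: in-degree(C)=0, level(C)=2, enqueue
  process B: level=2
  process C: level=2
All levels: A:1, B:2, C:2, D:0, E:1
max level = 2

Answer: 2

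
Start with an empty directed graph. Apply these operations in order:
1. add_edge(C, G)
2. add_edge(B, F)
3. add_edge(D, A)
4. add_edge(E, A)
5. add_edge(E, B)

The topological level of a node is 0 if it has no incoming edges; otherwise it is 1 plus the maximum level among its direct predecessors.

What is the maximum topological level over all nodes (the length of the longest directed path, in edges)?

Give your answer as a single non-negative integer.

Op 1: add_edge(C, G). Edges now: 1
Op 2: add_edge(B, F). Edges now: 2
Op 3: add_edge(D, A). Edges now: 3
Op 4: add_edge(E, A). Edges now: 4
Op 5: add_edge(E, B). Edges now: 5
Compute levels (Kahn BFS):
  sources (in-degree 0): C, D, E
  process C: level=0
    C->G: in-degree(G)=0, level(G)=1, enqueue
  process D: level=0
    D->A: in-degree(A)=1, level(A)>=1
  process E: level=0
    E->A: in-degree(A)=0, level(A)=1, enqueue
    E->B: in-degree(B)=0, level(B)=1, enqueue
  process G: level=1
  process A: level=1
  process B: level=1
    B->F: in-degree(F)=0, level(F)=2, enqueue
  process F: level=2
All levels: A:1, B:1, C:0, D:0, E:0, F:2, G:1
max level = 2

Answer: 2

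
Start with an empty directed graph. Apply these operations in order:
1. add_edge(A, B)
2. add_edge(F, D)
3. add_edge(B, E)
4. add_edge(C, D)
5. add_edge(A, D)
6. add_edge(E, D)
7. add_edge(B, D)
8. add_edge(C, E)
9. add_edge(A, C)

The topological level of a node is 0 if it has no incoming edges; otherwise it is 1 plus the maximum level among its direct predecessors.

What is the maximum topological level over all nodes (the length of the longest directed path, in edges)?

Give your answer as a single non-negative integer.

Answer: 3

Derivation:
Op 1: add_edge(A, B). Edges now: 1
Op 2: add_edge(F, D). Edges now: 2
Op 3: add_edge(B, E). Edges now: 3
Op 4: add_edge(C, D). Edges now: 4
Op 5: add_edge(A, D). Edges now: 5
Op 6: add_edge(E, D). Edges now: 6
Op 7: add_edge(B, D). Edges now: 7
Op 8: add_edge(C, E). Edges now: 8
Op 9: add_edge(A, C). Edges now: 9
Compute levels (Kahn BFS):
  sources (in-degree 0): A, F
  process A: level=0
    A->B: in-degree(B)=0, level(B)=1, enqueue
    A->C: in-degree(C)=0, level(C)=1, enqueue
    A->D: in-degree(D)=4, level(D)>=1
  process F: level=0
    F->D: in-degree(D)=3, level(D)>=1
  process B: level=1
    B->D: in-degree(D)=2, level(D)>=2
    B->E: in-degree(E)=1, level(E)>=2
  process C: level=1
    C->D: in-degree(D)=1, level(D)>=2
    C->E: in-degree(E)=0, level(E)=2, enqueue
  process E: level=2
    E->D: in-degree(D)=0, level(D)=3, enqueue
  process D: level=3
All levels: A:0, B:1, C:1, D:3, E:2, F:0
max level = 3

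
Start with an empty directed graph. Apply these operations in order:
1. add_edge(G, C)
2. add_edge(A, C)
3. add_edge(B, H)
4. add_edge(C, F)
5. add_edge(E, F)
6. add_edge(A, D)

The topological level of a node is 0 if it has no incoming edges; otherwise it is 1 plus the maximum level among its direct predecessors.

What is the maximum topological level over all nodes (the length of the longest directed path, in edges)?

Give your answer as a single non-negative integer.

Op 1: add_edge(G, C). Edges now: 1
Op 2: add_edge(A, C). Edges now: 2
Op 3: add_edge(B, H). Edges now: 3
Op 4: add_edge(C, F). Edges now: 4
Op 5: add_edge(E, F). Edges now: 5
Op 6: add_edge(A, D). Edges now: 6
Compute levels (Kahn BFS):
  sources (in-degree 0): A, B, E, G
  process A: level=0
    A->C: in-degree(C)=1, level(C)>=1
    A->D: in-degree(D)=0, level(D)=1, enqueue
  process B: level=0
    B->H: in-degree(H)=0, level(H)=1, enqueue
  process E: level=0
    E->F: in-degree(F)=1, level(F)>=1
  process G: level=0
    G->C: in-degree(C)=0, level(C)=1, enqueue
  process D: level=1
  process H: level=1
  process C: level=1
    C->F: in-degree(F)=0, level(F)=2, enqueue
  process F: level=2
All levels: A:0, B:0, C:1, D:1, E:0, F:2, G:0, H:1
max level = 2

Answer: 2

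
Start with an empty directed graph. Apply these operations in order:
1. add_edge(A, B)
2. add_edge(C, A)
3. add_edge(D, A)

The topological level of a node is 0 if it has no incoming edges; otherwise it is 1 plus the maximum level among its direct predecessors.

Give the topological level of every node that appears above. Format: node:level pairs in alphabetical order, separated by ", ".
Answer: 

Answer: A:1, B:2, C:0, D:0

Derivation:
Op 1: add_edge(A, B). Edges now: 1
Op 2: add_edge(C, A). Edges now: 2
Op 3: add_edge(D, A). Edges now: 3
Compute levels (Kahn BFS):
  sources (in-degree 0): C, D
  process C: level=0
    C->A: in-degree(A)=1, level(A)>=1
  process D: level=0
    D->A: in-degree(A)=0, level(A)=1, enqueue
  process A: level=1
    A->B: in-degree(B)=0, level(B)=2, enqueue
  process B: level=2
All levels: A:1, B:2, C:0, D:0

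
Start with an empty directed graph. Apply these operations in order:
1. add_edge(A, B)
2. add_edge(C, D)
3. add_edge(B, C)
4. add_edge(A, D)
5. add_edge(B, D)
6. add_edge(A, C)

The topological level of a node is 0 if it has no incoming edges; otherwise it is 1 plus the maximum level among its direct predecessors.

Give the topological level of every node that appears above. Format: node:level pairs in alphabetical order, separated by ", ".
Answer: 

Op 1: add_edge(A, B). Edges now: 1
Op 2: add_edge(C, D). Edges now: 2
Op 3: add_edge(B, C). Edges now: 3
Op 4: add_edge(A, D). Edges now: 4
Op 5: add_edge(B, D). Edges now: 5
Op 6: add_edge(A, C). Edges now: 6
Compute levels (Kahn BFS):
  sources (in-degree 0): A
  process A: level=0
    A->B: in-degree(B)=0, level(B)=1, enqueue
    A->C: in-degree(C)=1, level(C)>=1
    A->D: in-degree(D)=2, level(D)>=1
  process B: level=1
    B->C: in-degree(C)=0, level(C)=2, enqueue
    B->D: in-degree(D)=1, level(D)>=2
  process C: level=2
    C->D: in-degree(D)=0, level(D)=3, enqueue
  process D: level=3
All levels: A:0, B:1, C:2, D:3

Answer: A:0, B:1, C:2, D:3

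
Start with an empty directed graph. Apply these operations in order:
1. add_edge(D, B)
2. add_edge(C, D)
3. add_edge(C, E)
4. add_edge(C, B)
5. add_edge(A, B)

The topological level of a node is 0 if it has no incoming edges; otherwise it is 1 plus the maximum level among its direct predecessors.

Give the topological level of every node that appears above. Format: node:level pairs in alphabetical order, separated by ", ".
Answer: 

Answer: A:0, B:2, C:0, D:1, E:1

Derivation:
Op 1: add_edge(D, B). Edges now: 1
Op 2: add_edge(C, D). Edges now: 2
Op 3: add_edge(C, E). Edges now: 3
Op 4: add_edge(C, B). Edges now: 4
Op 5: add_edge(A, B). Edges now: 5
Compute levels (Kahn BFS):
  sources (in-degree 0): A, C
  process A: level=0
    A->B: in-degree(B)=2, level(B)>=1
  process C: level=0
    C->B: in-degree(B)=1, level(B)>=1
    C->D: in-degree(D)=0, level(D)=1, enqueue
    C->E: in-degree(E)=0, level(E)=1, enqueue
  process D: level=1
    D->B: in-degree(B)=0, level(B)=2, enqueue
  process E: level=1
  process B: level=2
All levels: A:0, B:2, C:0, D:1, E:1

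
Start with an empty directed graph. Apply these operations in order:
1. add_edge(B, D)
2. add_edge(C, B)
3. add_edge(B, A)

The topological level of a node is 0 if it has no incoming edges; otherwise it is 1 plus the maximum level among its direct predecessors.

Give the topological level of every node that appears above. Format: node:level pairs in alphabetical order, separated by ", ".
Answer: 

Op 1: add_edge(B, D). Edges now: 1
Op 2: add_edge(C, B). Edges now: 2
Op 3: add_edge(B, A). Edges now: 3
Compute levels (Kahn BFS):
  sources (in-degree 0): C
  process C: level=0
    C->B: in-degree(B)=0, level(B)=1, enqueue
  process B: level=1
    B->A: in-degree(A)=0, level(A)=2, enqueue
    B->D: in-degree(D)=0, level(D)=2, enqueue
  process A: level=2
  process D: level=2
All levels: A:2, B:1, C:0, D:2

Answer: A:2, B:1, C:0, D:2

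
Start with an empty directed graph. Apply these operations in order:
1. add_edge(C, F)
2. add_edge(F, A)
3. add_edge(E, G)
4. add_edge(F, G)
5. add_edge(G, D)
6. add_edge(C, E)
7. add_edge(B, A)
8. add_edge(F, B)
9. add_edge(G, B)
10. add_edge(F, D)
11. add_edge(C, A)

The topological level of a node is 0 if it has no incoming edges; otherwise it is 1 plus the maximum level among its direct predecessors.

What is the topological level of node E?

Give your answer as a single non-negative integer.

Answer: 1

Derivation:
Op 1: add_edge(C, F). Edges now: 1
Op 2: add_edge(F, A). Edges now: 2
Op 3: add_edge(E, G). Edges now: 3
Op 4: add_edge(F, G). Edges now: 4
Op 5: add_edge(G, D). Edges now: 5
Op 6: add_edge(C, E). Edges now: 6
Op 7: add_edge(B, A). Edges now: 7
Op 8: add_edge(F, B). Edges now: 8
Op 9: add_edge(G, B). Edges now: 9
Op 10: add_edge(F, D). Edges now: 10
Op 11: add_edge(C, A). Edges now: 11
Compute levels (Kahn BFS):
  sources (in-degree 0): C
  process C: level=0
    C->A: in-degree(A)=2, level(A)>=1
    C->E: in-degree(E)=0, level(E)=1, enqueue
    C->F: in-degree(F)=0, level(F)=1, enqueue
  process E: level=1
    E->G: in-degree(G)=1, level(G)>=2
  process F: level=1
    F->A: in-degree(A)=1, level(A)>=2
    F->B: in-degree(B)=1, level(B)>=2
    F->D: in-degree(D)=1, level(D)>=2
    F->G: in-degree(G)=0, level(G)=2, enqueue
  process G: level=2
    G->B: in-degree(B)=0, level(B)=3, enqueue
    G->D: in-degree(D)=0, level(D)=3, enqueue
  process B: level=3
    B->A: in-degree(A)=0, level(A)=4, enqueue
  process D: level=3
  process A: level=4
All levels: A:4, B:3, C:0, D:3, E:1, F:1, G:2
level(E) = 1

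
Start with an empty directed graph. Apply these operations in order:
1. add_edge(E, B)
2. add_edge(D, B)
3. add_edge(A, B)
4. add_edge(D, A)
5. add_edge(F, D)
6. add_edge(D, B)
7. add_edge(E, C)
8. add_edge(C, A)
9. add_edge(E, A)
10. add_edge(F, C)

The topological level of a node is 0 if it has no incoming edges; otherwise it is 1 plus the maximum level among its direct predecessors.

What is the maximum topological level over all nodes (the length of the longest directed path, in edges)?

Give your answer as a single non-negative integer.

Answer: 3

Derivation:
Op 1: add_edge(E, B). Edges now: 1
Op 2: add_edge(D, B). Edges now: 2
Op 3: add_edge(A, B). Edges now: 3
Op 4: add_edge(D, A). Edges now: 4
Op 5: add_edge(F, D). Edges now: 5
Op 6: add_edge(D, B) (duplicate, no change). Edges now: 5
Op 7: add_edge(E, C). Edges now: 6
Op 8: add_edge(C, A). Edges now: 7
Op 9: add_edge(E, A). Edges now: 8
Op 10: add_edge(F, C). Edges now: 9
Compute levels (Kahn BFS):
  sources (in-degree 0): E, F
  process E: level=0
    E->A: in-degree(A)=2, level(A)>=1
    E->B: in-degree(B)=2, level(B)>=1
    E->C: in-degree(C)=1, level(C)>=1
  process F: level=0
    F->C: in-degree(C)=0, level(C)=1, enqueue
    F->D: in-degree(D)=0, level(D)=1, enqueue
  process C: level=1
    C->A: in-degree(A)=1, level(A)>=2
  process D: level=1
    D->A: in-degree(A)=0, level(A)=2, enqueue
    D->B: in-degree(B)=1, level(B)>=2
  process A: level=2
    A->B: in-degree(B)=0, level(B)=3, enqueue
  process B: level=3
All levels: A:2, B:3, C:1, D:1, E:0, F:0
max level = 3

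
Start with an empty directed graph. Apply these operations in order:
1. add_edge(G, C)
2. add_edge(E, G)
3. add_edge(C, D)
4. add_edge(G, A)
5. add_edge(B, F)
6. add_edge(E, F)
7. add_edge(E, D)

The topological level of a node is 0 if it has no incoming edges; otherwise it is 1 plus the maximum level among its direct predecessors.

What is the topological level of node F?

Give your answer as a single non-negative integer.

Answer: 1

Derivation:
Op 1: add_edge(G, C). Edges now: 1
Op 2: add_edge(E, G). Edges now: 2
Op 3: add_edge(C, D). Edges now: 3
Op 4: add_edge(G, A). Edges now: 4
Op 5: add_edge(B, F). Edges now: 5
Op 6: add_edge(E, F). Edges now: 6
Op 7: add_edge(E, D). Edges now: 7
Compute levels (Kahn BFS):
  sources (in-degree 0): B, E
  process B: level=0
    B->F: in-degree(F)=1, level(F)>=1
  process E: level=0
    E->D: in-degree(D)=1, level(D)>=1
    E->F: in-degree(F)=0, level(F)=1, enqueue
    E->G: in-degree(G)=0, level(G)=1, enqueue
  process F: level=1
  process G: level=1
    G->A: in-degree(A)=0, level(A)=2, enqueue
    G->C: in-degree(C)=0, level(C)=2, enqueue
  process A: level=2
  process C: level=2
    C->D: in-degree(D)=0, level(D)=3, enqueue
  process D: level=3
All levels: A:2, B:0, C:2, D:3, E:0, F:1, G:1
level(F) = 1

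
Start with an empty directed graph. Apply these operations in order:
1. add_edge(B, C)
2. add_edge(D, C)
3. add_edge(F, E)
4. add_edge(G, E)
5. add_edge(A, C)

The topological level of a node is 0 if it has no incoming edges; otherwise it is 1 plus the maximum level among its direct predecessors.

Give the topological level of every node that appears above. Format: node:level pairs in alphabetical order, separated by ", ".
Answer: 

Answer: A:0, B:0, C:1, D:0, E:1, F:0, G:0

Derivation:
Op 1: add_edge(B, C). Edges now: 1
Op 2: add_edge(D, C). Edges now: 2
Op 3: add_edge(F, E). Edges now: 3
Op 4: add_edge(G, E). Edges now: 4
Op 5: add_edge(A, C). Edges now: 5
Compute levels (Kahn BFS):
  sources (in-degree 0): A, B, D, F, G
  process A: level=0
    A->C: in-degree(C)=2, level(C)>=1
  process B: level=0
    B->C: in-degree(C)=1, level(C)>=1
  process D: level=0
    D->C: in-degree(C)=0, level(C)=1, enqueue
  process F: level=0
    F->E: in-degree(E)=1, level(E)>=1
  process G: level=0
    G->E: in-degree(E)=0, level(E)=1, enqueue
  process C: level=1
  process E: level=1
All levels: A:0, B:0, C:1, D:0, E:1, F:0, G:0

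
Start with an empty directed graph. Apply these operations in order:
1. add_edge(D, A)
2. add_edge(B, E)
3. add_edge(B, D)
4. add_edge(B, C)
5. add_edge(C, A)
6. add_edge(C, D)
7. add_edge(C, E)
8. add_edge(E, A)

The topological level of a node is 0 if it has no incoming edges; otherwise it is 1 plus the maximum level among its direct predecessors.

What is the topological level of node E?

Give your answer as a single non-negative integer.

Answer: 2

Derivation:
Op 1: add_edge(D, A). Edges now: 1
Op 2: add_edge(B, E). Edges now: 2
Op 3: add_edge(B, D). Edges now: 3
Op 4: add_edge(B, C). Edges now: 4
Op 5: add_edge(C, A). Edges now: 5
Op 6: add_edge(C, D). Edges now: 6
Op 7: add_edge(C, E). Edges now: 7
Op 8: add_edge(E, A). Edges now: 8
Compute levels (Kahn BFS):
  sources (in-degree 0): B
  process B: level=0
    B->C: in-degree(C)=0, level(C)=1, enqueue
    B->D: in-degree(D)=1, level(D)>=1
    B->E: in-degree(E)=1, level(E)>=1
  process C: level=1
    C->A: in-degree(A)=2, level(A)>=2
    C->D: in-degree(D)=0, level(D)=2, enqueue
    C->E: in-degree(E)=0, level(E)=2, enqueue
  process D: level=2
    D->A: in-degree(A)=1, level(A)>=3
  process E: level=2
    E->A: in-degree(A)=0, level(A)=3, enqueue
  process A: level=3
All levels: A:3, B:0, C:1, D:2, E:2
level(E) = 2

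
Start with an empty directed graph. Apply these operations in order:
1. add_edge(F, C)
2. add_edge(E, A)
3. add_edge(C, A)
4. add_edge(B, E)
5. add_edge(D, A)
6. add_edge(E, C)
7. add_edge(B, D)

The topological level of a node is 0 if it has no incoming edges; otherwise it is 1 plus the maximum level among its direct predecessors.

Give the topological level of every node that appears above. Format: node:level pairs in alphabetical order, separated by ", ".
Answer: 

Op 1: add_edge(F, C). Edges now: 1
Op 2: add_edge(E, A). Edges now: 2
Op 3: add_edge(C, A). Edges now: 3
Op 4: add_edge(B, E). Edges now: 4
Op 5: add_edge(D, A). Edges now: 5
Op 6: add_edge(E, C). Edges now: 6
Op 7: add_edge(B, D). Edges now: 7
Compute levels (Kahn BFS):
  sources (in-degree 0): B, F
  process B: level=0
    B->D: in-degree(D)=0, level(D)=1, enqueue
    B->E: in-degree(E)=0, level(E)=1, enqueue
  process F: level=0
    F->C: in-degree(C)=1, level(C)>=1
  process D: level=1
    D->A: in-degree(A)=2, level(A)>=2
  process E: level=1
    E->A: in-degree(A)=1, level(A)>=2
    E->C: in-degree(C)=0, level(C)=2, enqueue
  process C: level=2
    C->A: in-degree(A)=0, level(A)=3, enqueue
  process A: level=3
All levels: A:3, B:0, C:2, D:1, E:1, F:0

Answer: A:3, B:0, C:2, D:1, E:1, F:0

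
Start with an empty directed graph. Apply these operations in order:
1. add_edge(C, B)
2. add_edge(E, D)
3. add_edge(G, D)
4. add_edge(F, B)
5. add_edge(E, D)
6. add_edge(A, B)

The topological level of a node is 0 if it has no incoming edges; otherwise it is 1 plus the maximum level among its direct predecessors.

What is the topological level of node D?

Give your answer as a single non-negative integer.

Op 1: add_edge(C, B). Edges now: 1
Op 2: add_edge(E, D). Edges now: 2
Op 3: add_edge(G, D). Edges now: 3
Op 4: add_edge(F, B). Edges now: 4
Op 5: add_edge(E, D) (duplicate, no change). Edges now: 4
Op 6: add_edge(A, B). Edges now: 5
Compute levels (Kahn BFS):
  sources (in-degree 0): A, C, E, F, G
  process A: level=0
    A->B: in-degree(B)=2, level(B)>=1
  process C: level=0
    C->B: in-degree(B)=1, level(B)>=1
  process E: level=0
    E->D: in-degree(D)=1, level(D)>=1
  process F: level=0
    F->B: in-degree(B)=0, level(B)=1, enqueue
  process G: level=0
    G->D: in-degree(D)=0, level(D)=1, enqueue
  process B: level=1
  process D: level=1
All levels: A:0, B:1, C:0, D:1, E:0, F:0, G:0
level(D) = 1

Answer: 1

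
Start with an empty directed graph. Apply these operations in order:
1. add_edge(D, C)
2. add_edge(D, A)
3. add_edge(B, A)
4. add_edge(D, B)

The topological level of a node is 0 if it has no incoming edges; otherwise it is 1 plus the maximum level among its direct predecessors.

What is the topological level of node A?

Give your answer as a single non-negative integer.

Op 1: add_edge(D, C). Edges now: 1
Op 2: add_edge(D, A). Edges now: 2
Op 3: add_edge(B, A). Edges now: 3
Op 4: add_edge(D, B). Edges now: 4
Compute levels (Kahn BFS):
  sources (in-degree 0): D
  process D: level=0
    D->A: in-degree(A)=1, level(A)>=1
    D->B: in-degree(B)=0, level(B)=1, enqueue
    D->C: in-degree(C)=0, level(C)=1, enqueue
  process B: level=1
    B->A: in-degree(A)=0, level(A)=2, enqueue
  process C: level=1
  process A: level=2
All levels: A:2, B:1, C:1, D:0
level(A) = 2

Answer: 2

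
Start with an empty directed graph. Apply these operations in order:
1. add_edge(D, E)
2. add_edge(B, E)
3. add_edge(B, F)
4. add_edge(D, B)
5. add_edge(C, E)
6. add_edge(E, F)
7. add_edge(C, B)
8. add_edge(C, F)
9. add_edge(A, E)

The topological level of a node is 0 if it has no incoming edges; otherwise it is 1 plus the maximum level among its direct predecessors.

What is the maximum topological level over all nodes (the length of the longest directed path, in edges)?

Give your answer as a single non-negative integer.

Op 1: add_edge(D, E). Edges now: 1
Op 2: add_edge(B, E). Edges now: 2
Op 3: add_edge(B, F). Edges now: 3
Op 4: add_edge(D, B). Edges now: 4
Op 5: add_edge(C, E). Edges now: 5
Op 6: add_edge(E, F). Edges now: 6
Op 7: add_edge(C, B). Edges now: 7
Op 8: add_edge(C, F). Edges now: 8
Op 9: add_edge(A, E). Edges now: 9
Compute levels (Kahn BFS):
  sources (in-degree 0): A, C, D
  process A: level=0
    A->E: in-degree(E)=3, level(E)>=1
  process C: level=0
    C->B: in-degree(B)=1, level(B)>=1
    C->E: in-degree(E)=2, level(E)>=1
    C->F: in-degree(F)=2, level(F)>=1
  process D: level=0
    D->B: in-degree(B)=0, level(B)=1, enqueue
    D->E: in-degree(E)=1, level(E)>=1
  process B: level=1
    B->E: in-degree(E)=0, level(E)=2, enqueue
    B->F: in-degree(F)=1, level(F)>=2
  process E: level=2
    E->F: in-degree(F)=0, level(F)=3, enqueue
  process F: level=3
All levels: A:0, B:1, C:0, D:0, E:2, F:3
max level = 3

Answer: 3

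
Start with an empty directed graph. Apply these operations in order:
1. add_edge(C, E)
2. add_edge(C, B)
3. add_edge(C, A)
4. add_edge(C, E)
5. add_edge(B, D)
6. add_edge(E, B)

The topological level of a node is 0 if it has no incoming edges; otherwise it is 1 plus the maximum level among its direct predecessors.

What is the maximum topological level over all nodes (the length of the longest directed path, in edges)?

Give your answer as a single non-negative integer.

Answer: 3

Derivation:
Op 1: add_edge(C, E). Edges now: 1
Op 2: add_edge(C, B). Edges now: 2
Op 3: add_edge(C, A). Edges now: 3
Op 4: add_edge(C, E) (duplicate, no change). Edges now: 3
Op 5: add_edge(B, D). Edges now: 4
Op 6: add_edge(E, B). Edges now: 5
Compute levels (Kahn BFS):
  sources (in-degree 0): C
  process C: level=0
    C->A: in-degree(A)=0, level(A)=1, enqueue
    C->B: in-degree(B)=1, level(B)>=1
    C->E: in-degree(E)=0, level(E)=1, enqueue
  process A: level=1
  process E: level=1
    E->B: in-degree(B)=0, level(B)=2, enqueue
  process B: level=2
    B->D: in-degree(D)=0, level(D)=3, enqueue
  process D: level=3
All levels: A:1, B:2, C:0, D:3, E:1
max level = 3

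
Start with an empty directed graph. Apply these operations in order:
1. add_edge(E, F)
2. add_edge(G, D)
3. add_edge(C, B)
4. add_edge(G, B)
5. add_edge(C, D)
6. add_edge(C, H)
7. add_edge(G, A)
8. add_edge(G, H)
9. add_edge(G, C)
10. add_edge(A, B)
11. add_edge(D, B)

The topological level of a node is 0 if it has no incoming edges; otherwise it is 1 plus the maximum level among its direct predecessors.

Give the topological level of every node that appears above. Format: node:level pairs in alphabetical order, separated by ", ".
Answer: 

Op 1: add_edge(E, F). Edges now: 1
Op 2: add_edge(G, D). Edges now: 2
Op 3: add_edge(C, B). Edges now: 3
Op 4: add_edge(G, B). Edges now: 4
Op 5: add_edge(C, D). Edges now: 5
Op 6: add_edge(C, H). Edges now: 6
Op 7: add_edge(G, A). Edges now: 7
Op 8: add_edge(G, H). Edges now: 8
Op 9: add_edge(G, C). Edges now: 9
Op 10: add_edge(A, B). Edges now: 10
Op 11: add_edge(D, B). Edges now: 11
Compute levels (Kahn BFS):
  sources (in-degree 0): E, G
  process E: level=0
    E->F: in-degree(F)=0, level(F)=1, enqueue
  process G: level=0
    G->A: in-degree(A)=0, level(A)=1, enqueue
    G->B: in-degree(B)=3, level(B)>=1
    G->C: in-degree(C)=0, level(C)=1, enqueue
    G->D: in-degree(D)=1, level(D)>=1
    G->H: in-degree(H)=1, level(H)>=1
  process F: level=1
  process A: level=1
    A->B: in-degree(B)=2, level(B)>=2
  process C: level=1
    C->B: in-degree(B)=1, level(B)>=2
    C->D: in-degree(D)=0, level(D)=2, enqueue
    C->H: in-degree(H)=0, level(H)=2, enqueue
  process D: level=2
    D->B: in-degree(B)=0, level(B)=3, enqueue
  process H: level=2
  process B: level=3
All levels: A:1, B:3, C:1, D:2, E:0, F:1, G:0, H:2

Answer: A:1, B:3, C:1, D:2, E:0, F:1, G:0, H:2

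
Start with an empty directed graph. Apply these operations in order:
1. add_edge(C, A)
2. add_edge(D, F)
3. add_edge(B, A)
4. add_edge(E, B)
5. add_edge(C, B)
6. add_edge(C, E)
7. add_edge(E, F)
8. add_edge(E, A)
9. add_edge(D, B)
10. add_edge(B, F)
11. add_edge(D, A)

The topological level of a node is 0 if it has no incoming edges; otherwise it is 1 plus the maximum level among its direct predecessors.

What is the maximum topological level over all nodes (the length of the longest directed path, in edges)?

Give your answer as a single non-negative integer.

Op 1: add_edge(C, A). Edges now: 1
Op 2: add_edge(D, F). Edges now: 2
Op 3: add_edge(B, A). Edges now: 3
Op 4: add_edge(E, B). Edges now: 4
Op 5: add_edge(C, B). Edges now: 5
Op 6: add_edge(C, E). Edges now: 6
Op 7: add_edge(E, F). Edges now: 7
Op 8: add_edge(E, A). Edges now: 8
Op 9: add_edge(D, B). Edges now: 9
Op 10: add_edge(B, F). Edges now: 10
Op 11: add_edge(D, A). Edges now: 11
Compute levels (Kahn BFS):
  sources (in-degree 0): C, D
  process C: level=0
    C->A: in-degree(A)=3, level(A)>=1
    C->B: in-degree(B)=2, level(B)>=1
    C->E: in-degree(E)=0, level(E)=1, enqueue
  process D: level=0
    D->A: in-degree(A)=2, level(A)>=1
    D->B: in-degree(B)=1, level(B)>=1
    D->F: in-degree(F)=2, level(F)>=1
  process E: level=1
    E->A: in-degree(A)=1, level(A)>=2
    E->B: in-degree(B)=0, level(B)=2, enqueue
    E->F: in-degree(F)=1, level(F)>=2
  process B: level=2
    B->A: in-degree(A)=0, level(A)=3, enqueue
    B->F: in-degree(F)=0, level(F)=3, enqueue
  process A: level=3
  process F: level=3
All levels: A:3, B:2, C:0, D:0, E:1, F:3
max level = 3

Answer: 3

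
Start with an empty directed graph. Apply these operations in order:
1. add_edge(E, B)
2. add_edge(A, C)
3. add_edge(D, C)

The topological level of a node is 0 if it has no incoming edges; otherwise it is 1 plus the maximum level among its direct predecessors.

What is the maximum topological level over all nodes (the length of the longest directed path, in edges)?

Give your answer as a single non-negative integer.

Op 1: add_edge(E, B). Edges now: 1
Op 2: add_edge(A, C). Edges now: 2
Op 3: add_edge(D, C). Edges now: 3
Compute levels (Kahn BFS):
  sources (in-degree 0): A, D, E
  process A: level=0
    A->C: in-degree(C)=1, level(C)>=1
  process D: level=0
    D->C: in-degree(C)=0, level(C)=1, enqueue
  process E: level=0
    E->B: in-degree(B)=0, level(B)=1, enqueue
  process C: level=1
  process B: level=1
All levels: A:0, B:1, C:1, D:0, E:0
max level = 1

Answer: 1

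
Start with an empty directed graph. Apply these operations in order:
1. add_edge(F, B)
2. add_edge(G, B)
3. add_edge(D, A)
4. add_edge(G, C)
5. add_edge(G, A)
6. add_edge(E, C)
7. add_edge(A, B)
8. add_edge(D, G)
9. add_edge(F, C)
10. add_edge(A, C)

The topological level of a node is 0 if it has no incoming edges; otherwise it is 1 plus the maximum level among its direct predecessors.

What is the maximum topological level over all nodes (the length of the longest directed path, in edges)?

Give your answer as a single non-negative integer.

Op 1: add_edge(F, B). Edges now: 1
Op 2: add_edge(G, B). Edges now: 2
Op 3: add_edge(D, A). Edges now: 3
Op 4: add_edge(G, C). Edges now: 4
Op 5: add_edge(G, A). Edges now: 5
Op 6: add_edge(E, C). Edges now: 6
Op 7: add_edge(A, B). Edges now: 7
Op 8: add_edge(D, G). Edges now: 8
Op 9: add_edge(F, C). Edges now: 9
Op 10: add_edge(A, C). Edges now: 10
Compute levels (Kahn BFS):
  sources (in-degree 0): D, E, F
  process D: level=0
    D->A: in-degree(A)=1, level(A)>=1
    D->G: in-degree(G)=0, level(G)=1, enqueue
  process E: level=0
    E->C: in-degree(C)=3, level(C)>=1
  process F: level=0
    F->B: in-degree(B)=2, level(B)>=1
    F->C: in-degree(C)=2, level(C)>=1
  process G: level=1
    G->A: in-degree(A)=0, level(A)=2, enqueue
    G->B: in-degree(B)=1, level(B)>=2
    G->C: in-degree(C)=1, level(C)>=2
  process A: level=2
    A->B: in-degree(B)=0, level(B)=3, enqueue
    A->C: in-degree(C)=0, level(C)=3, enqueue
  process B: level=3
  process C: level=3
All levels: A:2, B:3, C:3, D:0, E:0, F:0, G:1
max level = 3

Answer: 3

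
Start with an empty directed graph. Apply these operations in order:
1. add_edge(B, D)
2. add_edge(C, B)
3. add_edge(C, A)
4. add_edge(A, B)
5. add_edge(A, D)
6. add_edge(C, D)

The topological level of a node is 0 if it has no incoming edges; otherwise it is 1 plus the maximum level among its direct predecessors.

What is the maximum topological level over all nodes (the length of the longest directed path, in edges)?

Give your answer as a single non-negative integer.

Answer: 3

Derivation:
Op 1: add_edge(B, D). Edges now: 1
Op 2: add_edge(C, B). Edges now: 2
Op 3: add_edge(C, A). Edges now: 3
Op 4: add_edge(A, B). Edges now: 4
Op 5: add_edge(A, D). Edges now: 5
Op 6: add_edge(C, D). Edges now: 6
Compute levels (Kahn BFS):
  sources (in-degree 0): C
  process C: level=0
    C->A: in-degree(A)=0, level(A)=1, enqueue
    C->B: in-degree(B)=1, level(B)>=1
    C->D: in-degree(D)=2, level(D)>=1
  process A: level=1
    A->B: in-degree(B)=0, level(B)=2, enqueue
    A->D: in-degree(D)=1, level(D)>=2
  process B: level=2
    B->D: in-degree(D)=0, level(D)=3, enqueue
  process D: level=3
All levels: A:1, B:2, C:0, D:3
max level = 3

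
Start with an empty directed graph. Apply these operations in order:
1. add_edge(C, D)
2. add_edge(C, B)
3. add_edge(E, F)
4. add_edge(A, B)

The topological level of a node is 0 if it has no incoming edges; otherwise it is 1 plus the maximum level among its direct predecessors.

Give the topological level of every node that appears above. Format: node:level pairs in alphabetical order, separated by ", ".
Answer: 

Answer: A:0, B:1, C:0, D:1, E:0, F:1

Derivation:
Op 1: add_edge(C, D). Edges now: 1
Op 2: add_edge(C, B). Edges now: 2
Op 3: add_edge(E, F). Edges now: 3
Op 4: add_edge(A, B). Edges now: 4
Compute levels (Kahn BFS):
  sources (in-degree 0): A, C, E
  process A: level=0
    A->B: in-degree(B)=1, level(B)>=1
  process C: level=0
    C->B: in-degree(B)=0, level(B)=1, enqueue
    C->D: in-degree(D)=0, level(D)=1, enqueue
  process E: level=0
    E->F: in-degree(F)=0, level(F)=1, enqueue
  process B: level=1
  process D: level=1
  process F: level=1
All levels: A:0, B:1, C:0, D:1, E:0, F:1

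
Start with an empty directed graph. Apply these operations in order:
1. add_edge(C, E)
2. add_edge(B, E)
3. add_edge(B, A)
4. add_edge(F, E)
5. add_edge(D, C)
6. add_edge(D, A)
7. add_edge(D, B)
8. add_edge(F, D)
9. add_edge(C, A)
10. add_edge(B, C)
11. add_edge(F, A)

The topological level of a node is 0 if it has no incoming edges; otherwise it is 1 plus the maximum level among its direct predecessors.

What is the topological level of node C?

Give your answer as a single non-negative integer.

Op 1: add_edge(C, E). Edges now: 1
Op 2: add_edge(B, E). Edges now: 2
Op 3: add_edge(B, A). Edges now: 3
Op 4: add_edge(F, E). Edges now: 4
Op 5: add_edge(D, C). Edges now: 5
Op 6: add_edge(D, A). Edges now: 6
Op 7: add_edge(D, B). Edges now: 7
Op 8: add_edge(F, D). Edges now: 8
Op 9: add_edge(C, A). Edges now: 9
Op 10: add_edge(B, C). Edges now: 10
Op 11: add_edge(F, A). Edges now: 11
Compute levels (Kahn BFS):
  sources (in-degree 0): F
  process F: level=0
    F->A: in-degree(A)=3, level(A)>=1
    F->D: in-degree(D)=0, level(D)=1, enqueue
    F->E: in-degree(E)=2, level(E)>=1
  process D: level=1
    D->A: in-degree(A)=2, level(A)>=2
    D->B: in-degree(B)=0, level(B)=2, enqueue
    D->C: in-degree(C)=1, level(C)>=2
  process B: level=2
    B->A: in-degree(A)=1, level(A)>=3
    B->C: in-degree(C)=0, level(C)=3, enqueue
    B->E: in-degree(E)=1, level(E)>=3
  process C: level=3
    C->A: in-degree(A)=0, level(A)=4, enqueue
    C->E: in-degree(E)=0, level(E)=4, enqueue
  process A: level=4
  process E: level=4
All levels: A:4, B:2, C:3, D:1, E:4, F:0
level(C) = 3

Answer: 3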